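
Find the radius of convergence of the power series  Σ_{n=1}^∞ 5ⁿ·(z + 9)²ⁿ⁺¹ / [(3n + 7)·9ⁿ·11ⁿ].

R = 3√55/5

Apply the ratio test: |a_{n+1}| / |a_n| = [(3n + 7)/(3(n+1) + 7)] · 5/(9·11), which tends to 5/99 as n → ∞.
Successive powers of (z + 9) differ by 2, so the series converges when |z + 9|² · 5/99 < 1, i.e. |z + 9| < √(99/5). So R = 3√55/5.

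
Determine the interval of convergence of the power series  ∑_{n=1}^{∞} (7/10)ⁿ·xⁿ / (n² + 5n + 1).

[-10/7, 10/7]

By the ratio test, |a_{n+1}/a_n| = [(n² + 5n + 1)/((n+1)² + 5(n+1) + 1)] · 7/10 → 7/10.
Thus R = 1/(7/10) = 10/7.
At x = 10/7: absolute convergence follows by limit comparison with Σ 1/n².
At x = -10/7: the terms are on the order of 1/n², so the series converges absolutely by comparison with the p-series (p = 2 > 1).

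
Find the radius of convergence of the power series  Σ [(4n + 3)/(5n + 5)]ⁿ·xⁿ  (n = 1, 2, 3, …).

R = 5/4

Root test: |a_n|^(1/n) = (4n + 3)/(5n + 5) → 4/5.
Thus R = 1/(4/5) = 5/4.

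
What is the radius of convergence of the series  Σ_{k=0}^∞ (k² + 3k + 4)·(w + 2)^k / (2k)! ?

R = ∞

Ratio test: |a_{k+1}/a_k| = ((k+1)² + 3(k+1) + 4)/(k² + 3k + 4) · 1/[(2k+1)·(2k+2)] → 0 as k → ∞.
The ratio tends to 0 regardless of w, hence R = ∞.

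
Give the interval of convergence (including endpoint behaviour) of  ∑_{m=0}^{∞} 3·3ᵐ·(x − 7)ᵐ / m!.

Apply the ratio test: |a_{m+1}| / |a_m| = 3/3 · 3 · 1/(m+1), which tends to 0 as m → ∞.
Since the limit is 0 < 1 for every x, the series converges on all of ℝ and R = ∞.

(−∞, ∞)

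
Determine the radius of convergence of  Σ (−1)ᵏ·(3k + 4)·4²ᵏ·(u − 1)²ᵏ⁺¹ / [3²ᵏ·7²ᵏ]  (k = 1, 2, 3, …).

R = 21/4

The ratio of consecutive coefficients is [(3(k+1) + 4)/(3k + 4)] · 16/(9·49) → 16/441.
Since the exponent of (u − 1) increases by 2 each term, convergence requires |u − 1|² < 441/16, hence R = 21/4.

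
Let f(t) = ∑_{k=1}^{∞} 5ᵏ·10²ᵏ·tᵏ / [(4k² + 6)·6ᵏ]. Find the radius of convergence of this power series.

R = 3/250

The ratio of consecutive coefficients is [(4k² + 6)/(4(k+1)² + 6)] · 5·100/6 → 250/3.
Convergence for |t| · 250/3 < 1, i.e. |t| < 3/250. So R = 3/250.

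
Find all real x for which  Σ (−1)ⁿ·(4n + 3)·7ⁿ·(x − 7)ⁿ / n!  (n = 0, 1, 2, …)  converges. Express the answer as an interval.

(−∞, ∞)

The ratio of consecutive coefficients is (4(n+1) + 3)/(4n + 3) · 7 · 1/(n+1) → 0.
The ratio tends to 0 regardless of x, hence R = ∞.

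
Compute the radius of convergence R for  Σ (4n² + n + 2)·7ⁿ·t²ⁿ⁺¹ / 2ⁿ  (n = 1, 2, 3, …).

R = √14/7

Ratio test: |a_{n+1}/a_n| = [(4(n+1)² + (n+1) + 2)/(4n² + n + 2)] · 7/2 → 7/2 as n → ∞.
Writing y = t², the series in y has radius 2/7, so |t| < √(2/7) and R = √14/7.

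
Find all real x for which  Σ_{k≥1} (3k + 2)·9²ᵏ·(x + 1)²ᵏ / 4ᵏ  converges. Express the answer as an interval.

(-11/9, -7/9)

Ratio test: |a_{k+1}/a_k| = [(3(k+1) + 2)/(3k + 2)] · 81/4 → 81/4 as k → ∞.
Writing y = (x + 1)², the series in y has radius 4/81, so |x + 1| < √(4/81) = 2/9 and R = 2/9.
Check x = -7/9: the k-th term does not approach 0; divergence by the term test.
Check x = -11/9: the terms have absolute value of order k, which does not tend to 0, so the series diverges by the divergence test.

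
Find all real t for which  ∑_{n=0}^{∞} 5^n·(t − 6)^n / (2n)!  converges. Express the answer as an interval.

Apply the ratio test: |a_{n+1}| / |a_n| = 5 · 1/[(2n+1)·(2n+2)], which tends to 0 as n → ∞.
Since the limit is 0 < 1 for every t, the series converges on all of ℝ and R = ∞.

(−∞, ∞)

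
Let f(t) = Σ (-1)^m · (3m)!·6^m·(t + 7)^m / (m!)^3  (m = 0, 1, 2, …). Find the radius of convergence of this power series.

R = 1/162

The ratio of consecutive coefficients is (3m+1)·(3m+2)·(3m+3)/(m+1)³ · 6 → 162.
Convergence for |t + 7| · 162 < 1, i.e. |t + 7| < 1/162. So R = 1/162.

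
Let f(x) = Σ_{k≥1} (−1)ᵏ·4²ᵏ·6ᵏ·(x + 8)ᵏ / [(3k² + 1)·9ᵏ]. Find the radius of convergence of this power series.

By the ratio test, |a_{k+1}/a_k| = [(3k² + 1)/(3(k+1)² + 1)] · 16·6/9 → 32/3.
Convergence for |x + 8| · 32/3 < 1, i.e. |x + 8| < 3/32. So R = 3/32.

R = 3/32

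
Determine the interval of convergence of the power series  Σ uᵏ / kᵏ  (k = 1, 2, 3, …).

(−∞, ∞)

Applying the root test, |a_k|^(1/k) = 1/k → 0.
Since the k-th root of |a_k| tends to 0, the series converges for all real u; R = ∞.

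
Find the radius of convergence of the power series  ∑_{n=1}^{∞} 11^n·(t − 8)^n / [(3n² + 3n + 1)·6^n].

R = 6/11

Ratio test: |a_{n+1}/a_n| = [(3n² + 3n + 1)/(3(n+1)² + 3(n+1) + 1)] · 11/6 → 11/6 as n → ∞.
The series converges when 11/6 · |t − 8| < 1, giving R = 6/11.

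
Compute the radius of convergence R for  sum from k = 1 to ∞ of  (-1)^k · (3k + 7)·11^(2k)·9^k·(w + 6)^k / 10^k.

By the ratio test, |a_{k+1}/a_k| = [(3(k+1) + 7)/(3k + 7)] · 121·9/10 → 1089/10.
Thus R = 1/(1089/10) = 10/1089.

R = 10/1089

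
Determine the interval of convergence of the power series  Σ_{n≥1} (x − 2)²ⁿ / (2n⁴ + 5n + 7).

Apply the ratio test: |a_{n+1}| / |a_n| = (2n⁴ + 5n + 7)/(2(n+1)⁴ + 5(n+1) + 7), which tends to 1 as n → ∞.
Since the exponent of (x − 2) increases by 2 each term, convergence requires |x − 2|² < 1, hence R = 1.
Check x = 3: absolute convergence follows by limit comparison with Σ 1/n⁴.
Endpoint x = 1: absolute convergence follows by limit comparison with Σ 1/n⁴.

[1, 3]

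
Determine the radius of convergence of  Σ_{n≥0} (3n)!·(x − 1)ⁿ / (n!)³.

R = 1/27

The ratio of consecutive coefficients is (3n+1)·(3n+2)·(3n+3)/(n+1)³ → 27.
The series converges when 27 · |x − 1| < 1, giving R = 1/27.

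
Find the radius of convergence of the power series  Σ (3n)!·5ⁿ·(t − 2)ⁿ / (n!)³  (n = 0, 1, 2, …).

By the ratio test, |a_{n+1}/a_n| = (3n+1)·(3n+2)·(3n+3)/(n+1)³ · 5 → 135.
The series converges when 135 · |t − 2| < 1, giving R = 1/135.

R = 1/135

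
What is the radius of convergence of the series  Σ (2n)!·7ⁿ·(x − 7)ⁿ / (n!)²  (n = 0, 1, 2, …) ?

Ratio test: |a_{n+1}/a_n| = (2n+1)·(2n+2)/(n+1)² · 7 → 28 as n → ∞.
The series converges when 28 · |x − 7| < 1, giving R = 1/28.

R = 1/28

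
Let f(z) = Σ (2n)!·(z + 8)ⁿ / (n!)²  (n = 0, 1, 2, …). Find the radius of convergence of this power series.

R = 1/4

By the ratio test, |a_{n+1}/a_n| = (2n+1)·(2n+2)/(n+1)² → 4.
Hence the series converges for |z + 8| < 1/(4) = 1/4, so the radius of convergence is 1/4.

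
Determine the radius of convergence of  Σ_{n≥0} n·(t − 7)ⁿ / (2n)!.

The ratio of consecutive coefficients is (n+1)/n · 1/[(2n+1)·(2n+2)] → 0.
The limit is 0, so the series converges for all t; R = ∞.

R = ∞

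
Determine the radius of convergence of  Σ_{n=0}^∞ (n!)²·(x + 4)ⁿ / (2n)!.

R = 4

Apply the ratio test: |a_{n+1}| / |a_n| = (n+1)²/[(2n+1)·(2n+2)], which tends to 1/4 as n → ∞.
Hence the series converges for |x + 4| < 1/(1/4) = 4, so the radius of convergence is 4.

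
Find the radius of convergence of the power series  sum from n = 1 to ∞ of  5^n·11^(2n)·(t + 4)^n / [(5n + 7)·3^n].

Ratio test: |a_{n+1}/a_n| = [(5n + 7)/(5(n+1) + 7)] · 5·121/3 → 605/3 as n → ∞.
Hence the series converges for |t + 4| < 1/(605/3) = 3/605, so the radius of convergence is 3/605.

R = 3/605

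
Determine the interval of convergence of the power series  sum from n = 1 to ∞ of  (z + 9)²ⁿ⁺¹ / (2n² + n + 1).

[-10, -8]

Ratio test: |a_{n+1}/a_n| = (2n² + n + 1)/(2(n+1)² + (n+1) + 1) → 1 as n → ∞.
Writing y = (z + 9)², the series in y has radius 1, so |z + 9| < √(1) = 1 and R = 1.
At z = -8: the series is dominated by a constant times Σ 1/n², which converges (p = 2 > 1).
Check z = -10: absolute convergence follows by limit comparison with Σ 1/n².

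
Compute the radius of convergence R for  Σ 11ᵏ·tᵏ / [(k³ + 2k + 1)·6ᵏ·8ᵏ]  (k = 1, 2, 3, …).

R = 48/11

Apply the ratio test: |a_{k+1}| / |a_k| = [(k³ + 2k + 1)/((k+1)³ + 2(k+1) + 1)] · 11/(6·8), which tends to 11/48 as k → ∞.
The series converges when 11/48 · |t| < 1, giving R = 48/11.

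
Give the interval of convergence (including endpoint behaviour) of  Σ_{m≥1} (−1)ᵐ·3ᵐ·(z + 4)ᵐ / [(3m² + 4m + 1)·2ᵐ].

[-14/3, -10/3]

The ratio of consecutive coefficients is [(3m² + 4m + 1)/(3(m+1)² + 4(m+1) + 1)] · 3/2 → 3/2.
The series converges when 3/2 · |z + 4| < 1, giving R = 2/3.
Endpoint z = -10/3: the series is dominated by a constant times Σ 1/m², which converges (p = 2 > 1).
Check z = -14/3: the series is dominated by a constant times Σ 1/m², which converges (p = 2 > 1).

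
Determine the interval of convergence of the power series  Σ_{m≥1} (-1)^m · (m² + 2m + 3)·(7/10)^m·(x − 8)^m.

The ratio of consecutive coefficients is [((m+1)² + 2(m+1) + 3)/(m² + 2m + 3)] · 7/10 → 7/10.
Convergence for |x − 8| · 7/10 < 1, i.e. |x − 8| < 10/7. So R = 10/7.
Check x = 66/7: the terms have absolute value of order m², which does not tend to 0, so the series diverges by the divergence test.
Check x = 46/7: the m-th term does not approach 0; divergence by the term test.

(46/7, 66/7)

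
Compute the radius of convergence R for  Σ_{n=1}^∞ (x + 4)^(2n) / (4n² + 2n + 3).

R = 1

The ratio of consecutive coefficients is (4n² + 2n + 3)/(4(n+1)² + 2(n+1) + 3) → 1.
Since the exponent of (x + 4) increases by 2 each term, convergence requires |x + 4|² < 1, hence R = 1.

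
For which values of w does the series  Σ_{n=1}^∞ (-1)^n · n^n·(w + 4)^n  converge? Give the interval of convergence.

By the Cauchy root test, |a_n|^(1/n) = n → ∞.
Since the n-th root of |a_n| is unbounded, the series converges only at w = -4; R = 0.

{-4}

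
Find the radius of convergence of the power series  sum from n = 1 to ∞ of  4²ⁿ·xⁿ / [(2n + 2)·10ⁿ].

R = 5/8

Ratio test: |a_{n+1}/a_n| = [(2n + 2)/(2(n+1) + 2)] · 16/10 → 8/5 as n → ∞.
Convergence for |x| · 8/5 < 1, i.e. |x| < 5/8. So R = 5/8.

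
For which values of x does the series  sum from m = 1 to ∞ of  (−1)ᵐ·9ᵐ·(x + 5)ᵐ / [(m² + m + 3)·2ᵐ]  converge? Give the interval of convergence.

[-47/9, -43/9]

Ratio test: |a_{m+1}/a_m| = [(m² + m + 3)/((m+1)² + (m+1) + 3)] · 9/2 → 9/2 as m → ∞.
Convergence for |x + 5| · 9/2 < 1, i.e. |x + 5| < 2/9. So R = 2/9.
Endpoint x = -43/9: absolute convergence follows by limit comparison with Σ 1/m².
When x = -47/9, the series is dominated by a constant times Σ 1/m², which converges (p = 2 > 1).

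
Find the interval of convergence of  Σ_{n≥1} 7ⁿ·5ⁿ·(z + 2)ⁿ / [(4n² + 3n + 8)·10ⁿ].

Apply the ratio test: |a_{n+1}| / |a_n| = [(4n² + 3n + 8)/(4(n+1)² + 3(n+1) + 8)] · 7·5/10, which tends to 7/2 as n → ∞.
Convergence for |z + 2| · 7/2 < 1, i.e. |z + 2| < 2/7. So R = 2/7.
At z = -12/7: the series is dominated by a constant times Σ 1/n², which converges (p = 2 > 1).
When z = -16/7, absolute convergence follows by limit comparison with Σ 1/n².

[-16/7, -12/7]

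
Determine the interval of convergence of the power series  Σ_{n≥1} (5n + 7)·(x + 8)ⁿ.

Ratio test: |a_{n+1}/a_n| = (5(n+1) + 7)/(5n + 7) → 1 as n → ∞.
Convergence for |x + 8| < 1, so R = 1.
Check x = -7: the terms have absolute value of order n, which does not tend to 0, so the series diverges by the divergence test.
Check x = -9: the terms do not tend to 0, so the series diverges.

(-9, -7)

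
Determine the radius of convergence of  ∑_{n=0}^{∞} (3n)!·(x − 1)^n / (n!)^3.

R = 1/27

Apply the ratio test: |a_{n+1}| / |a_n| = (3n+1)·(3n+2)·(3n+3)/(n+1)³, which tends to 27 as n → ∞.
The series converges when 27 · |x − 1| < 1, giving R = 1/27.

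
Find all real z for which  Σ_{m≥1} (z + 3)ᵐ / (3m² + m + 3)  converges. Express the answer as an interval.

Ratio test: |a_{m+1}/a_m| = (3m² + m + 3)/(3(m+1)² + (m+1) + 3) → 1 as m → ∞.
Convergence for |z + 3| < 1, so R = 1.
At z = -2: absolute convergence follows by limit comparison with Σ 1/m².
Endpoint z = -4: the series is dominated by a constant times Σ 1/m², which converges (p = 2 > 1).

[-4, -2]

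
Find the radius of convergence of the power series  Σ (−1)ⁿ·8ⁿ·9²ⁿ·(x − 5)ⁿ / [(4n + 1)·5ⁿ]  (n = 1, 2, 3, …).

R = 5/648

The ratio of consecutive coefficients is [(4n + 1)/(4(n+1) + 1)] · 8·81/5 → 648/5.
Thus R = 1/(648/5) = 5/648.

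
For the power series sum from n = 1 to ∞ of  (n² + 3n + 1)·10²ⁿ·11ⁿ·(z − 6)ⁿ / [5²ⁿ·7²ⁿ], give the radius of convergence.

By the ratio test, |a_{n+1}/a_n| = [((n+1)² + 3(n+1) + 1)/(n² + 3n + 1)] · 100·11/(25·49) → 44/49.
Thus R = 1/(44/49) = 49/44.

R = 49/44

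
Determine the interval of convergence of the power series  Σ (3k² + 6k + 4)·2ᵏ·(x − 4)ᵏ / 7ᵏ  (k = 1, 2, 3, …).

(1/2, 15/2)

Ratio test: |a_{k+1}/a_k| = [(3(k+1)² + 6(k+1) + 4)/(3k² + 6k + 4)] · 2/7 → 2/7 as k → ∞.
Thus R = 1/(2/7) = 7/2.
When x = 15/2, the terms do not tend to 0, so the series diverges.
At x = 1/2: the terms have absolute value of order k², which does not tend to 0, so the series diverges by the divergence test.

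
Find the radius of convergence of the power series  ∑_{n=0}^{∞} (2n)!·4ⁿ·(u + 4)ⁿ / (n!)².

Ratio test: |a_{n+1}/a_n| = (2n+1)·(2n+2)/(n+1)² · 4 → 16 as n → ∞.
Hence the series converges for |u + 4| < 1/(16) = 1/16, so the radius of convergence is 1/16.

R = 1/16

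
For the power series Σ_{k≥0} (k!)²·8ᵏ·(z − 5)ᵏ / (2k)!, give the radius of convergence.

R = 1/2

Apply the ratio test: |a_{k+1}| / |a_k| = (k+1)²/[(2k+1)·(2k+2)] · 8, which tends to 2 as k → ∞.
The series converges when 2 · |z − 5| < 1, giving R = 1/2.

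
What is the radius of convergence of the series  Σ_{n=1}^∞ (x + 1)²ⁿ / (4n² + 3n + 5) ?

R = 1

Apply the ratio test: |a_{n+1}| / |a_n| = (4n² + 3n + 5)/(4(n+1)² + 3(n+1) + 5), which tends to 1 as n → ∞.
Since the exponent of (x + 1) increases by 2 each term, convergence requires |x + 1|² < 1, hence R = 1.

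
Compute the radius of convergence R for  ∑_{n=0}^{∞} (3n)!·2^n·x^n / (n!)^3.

R = 1/54

Ratio test: |a_{n+1}/a_n| = (3n+1)·(3n+2)·(3n+3)/(n+1)³ · 2 → 54 as n → ∞.
Thus R = 1/(54) = 1/54.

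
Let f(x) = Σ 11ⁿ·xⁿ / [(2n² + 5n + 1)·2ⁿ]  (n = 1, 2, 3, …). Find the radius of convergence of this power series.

Ratio test: |a_{n+1}/a_n| = [(2n² + 5n + 1)/(2(n+1)² + 5(n+1) + 1)] · 11/2 → 11/2 as n → ∞.
Convergence for |x| · 11/2 < 1, i.e. |x| < 2/11. So R = 2/11.

R = 2/11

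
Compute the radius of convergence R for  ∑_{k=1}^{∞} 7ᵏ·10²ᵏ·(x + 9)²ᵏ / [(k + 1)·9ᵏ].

By the ratio test, |a_{k+1}/a_k| = [(k + 1)/((k+1) + 1)] · 7·100/9 → 700/9.
Writing y = (x + 9)², the series in y has radius 9/700, so |x + 9| < √(9/700) and R = 3√7/70.

R = 3√7/70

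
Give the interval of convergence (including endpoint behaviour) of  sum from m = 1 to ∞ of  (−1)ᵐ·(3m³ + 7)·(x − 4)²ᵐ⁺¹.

(3, 5)

Apply the ratio test: |a_{m+1}| / |a_m| = (3(m+1)³ + 7)/(3m³ + 7), which tends to 1 as m → ∞.
Writing y = (x − 4)², the series in y has radius 1, so |x − 4| < √(1) = 1 and R = 1.
Check x = 5: the m-th term does not approach 0; divergence by the term test.
Endpoint x = 3: the m-th term does not approach 0; divergence by the term test.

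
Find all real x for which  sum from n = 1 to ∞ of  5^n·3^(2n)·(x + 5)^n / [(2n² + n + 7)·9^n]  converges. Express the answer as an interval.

[-26/5, -24/5]

By the ratio test, |a_{n+1}/a_n| = [(2n² + n + 7)/(2(n+1)² + (n+1) + 7)] · 5·9/9 → 5.
The series converges when 5 · |x + 5| < 1, giving R = 1/5.
Check x = -24/5: the terms are on the order of 1/n², so the series converges absolutely by comparison with the p-series (p = 2 > 1).
Endpoint x = -26/5: absolute convergence follows by limit comparison with Σ 1/n².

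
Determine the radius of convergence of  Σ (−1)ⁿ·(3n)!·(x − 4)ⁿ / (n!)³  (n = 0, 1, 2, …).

The ratio of consecutive coefficients is (3n+1)·(3n+2)·(3n+3)/(n+1)³ → 27.
Hence the series converges for |x − 4| < 1/(27) = 1/27, so the radius of convergence is 1/27.

R = 1/27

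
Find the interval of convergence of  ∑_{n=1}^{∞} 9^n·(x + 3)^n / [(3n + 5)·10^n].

[-37/9, -17/9)

By the ratio test, |a_{n+1}/a_n| = [(3n + 5)/(3(n+1) + 5)] · 9/10 → 9/10.
Convergence for |x + 3| · 9/10 < 1, i.e. |x + 3| < 10/9. So R = 10/9.
When x = -17/9, the terms are asymptotic to a nonzero constant times 1/n, so the series diverges by limit comparison with Σ 1/n.
Endpoint x = -37/9: an alternating series whose terms decrease to 0 in absolute value, so it converges by the Leibniz criterion.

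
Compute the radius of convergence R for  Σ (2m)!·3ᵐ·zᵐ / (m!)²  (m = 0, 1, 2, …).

Ratio test: |a_{m+1}/a_m| = (2m+1)·(2m+2)/(m+1)² · 3 → 12 as m → ∞.
The series converges when 12 · |z| < 1, giving R = 1/12.

R = 1/12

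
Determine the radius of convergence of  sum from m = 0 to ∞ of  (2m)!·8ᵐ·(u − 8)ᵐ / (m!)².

R = 1/32

Apply the ratio test: |a_{m+1}| / |a_m| = (2m+1)·(2m+2)/(m+1)² · 8, which tends to 32 as m → ∞.
Hence the series converges for |u − 8| < 1/(32) = 1/32, so the radius of convergence is 1/32.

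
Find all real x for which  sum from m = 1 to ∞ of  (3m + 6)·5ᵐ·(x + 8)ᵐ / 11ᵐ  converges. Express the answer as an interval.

(-51/5, -29/5)

Apply the ratio test: |a_{m+1}| / |a_m| = [(3(m+1) + 6)/(3m + 6)] · 5/11, which tends to 5/11 as m → ∞.
Convergence for |x + 8| · 5/11 < 1, i.e. |x + 8| < 11/5. So R = 11/5.
Check x = -29/5: the terms have absolute value of order m, which does not tend to 0, so the series diverges by the divergence test.
Endpoint x = -51/5: the terms have absolute value of order m, which does not tend to 0, so the series diverges by the divergence test.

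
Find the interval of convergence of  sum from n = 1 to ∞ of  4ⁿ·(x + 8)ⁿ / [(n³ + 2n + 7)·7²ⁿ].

By the ratio test, |a_{n+1}/a_n| = [(n³ + 2n + 7)/((n+1)³ + 2(n+1) + 7)] · 4/49 → 4/49.
Hence the series converges for |x + 8| < 1/(4/49) = 49/4, so the radius of convergence is 49/4.
Endpoint x = 17/4: absolute convergence follows by limit comparison with Σ 1/n³.
At x = -81/4: the series is dominated by a constant times Σ 1/n³, which converges (p = 3 > 1).

[-81/4, 17/4]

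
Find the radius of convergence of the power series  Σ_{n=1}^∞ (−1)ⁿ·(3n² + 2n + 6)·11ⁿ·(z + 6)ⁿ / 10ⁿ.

The ratio of consecutive coefficients is [(3(n+1)² + 2(n+1) + 6)/(3n² + 2n + 6)] · 11/10 → 11/10.
Hence the series converges for |z + 6| < 1/(11/10) = 10/11, so the radius of convergence is 10/11.

R = 10/11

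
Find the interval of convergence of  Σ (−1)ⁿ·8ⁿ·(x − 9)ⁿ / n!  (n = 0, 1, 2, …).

(−∞, ∞)

Apply the ratio test: |a_{n+1}| / |a_n| = 8 · 1/(n+1), which tends to 0 as n → ∞.
Since the limit is 0 < 1 for every x, the series converges on all of ℝ and R = ∞.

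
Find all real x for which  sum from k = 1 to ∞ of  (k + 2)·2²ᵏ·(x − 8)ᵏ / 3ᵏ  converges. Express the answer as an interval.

The ratio of consecutive coefficients is [((k+1) + 2)/(k + 2)] · 4/3 → 4/3.
The series converges when 4/3 · |x − 8| < 1, giving R = 3/4.
At x = 35/4: the terms have absolute value of order k, which does not tend to 0, so the series diverges by the divergence test.
Check x = 29/4: the terms have absolute value of order k, which does not tend to 0, so the series diverges by the divergence test.

(29/4, 35/4)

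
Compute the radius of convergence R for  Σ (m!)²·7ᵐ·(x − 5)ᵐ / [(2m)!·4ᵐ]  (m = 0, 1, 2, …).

Apply the ratio test: |a_{m+1}| / |a_m| = (m+1)²/[(2m+1)·(2m+2)] · 7/4, which tends to 7/16 as m → ∞.
Convergence for |x − 5| · 7/16 < 1, i.e. |x − 5| < 16/7. So R = 16/7.

R = 16/7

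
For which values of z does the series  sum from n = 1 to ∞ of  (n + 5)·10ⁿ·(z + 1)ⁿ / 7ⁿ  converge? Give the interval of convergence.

(-17/10, -3/10)

Ratio test: |a_{n+1}/a_n| = [((n+1) + 5)/(n + 5)] · 10/7 → 10/7 as n → ∞.
Convergence for |z + 1| · 10/7 < 1, i.e. |z + 1| < 7/10. So R = 7/10.
At z = -3/10: the terms do not tend to 0, so the series diverges.
Endpoint z = -17/10: the terms have absolute value of order n, which does not tend to 0, so the series diverges by the divergence test.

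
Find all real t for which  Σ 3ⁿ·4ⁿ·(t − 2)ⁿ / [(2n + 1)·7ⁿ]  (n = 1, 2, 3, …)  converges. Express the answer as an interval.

[17/12, 31/12)

Ratio test: |a_{n+1}/a_n| = [(2n + 1)/(2(n+1) + 1)] · 3·4/7 → 12/7 as n → ∞.
Convergence for |t − 2| · 12/7 < 1, i.e. |t − 2| < 7/12. So R = 7/12.
At t = 31/12: comparison with the harmonic series Σ 1/n shows the series diverges.
When t = 17/12, the terms alternate in sign and decrease monotonically to 0 in absolute value (size ~ c/n), so the alternating series test gives convergence.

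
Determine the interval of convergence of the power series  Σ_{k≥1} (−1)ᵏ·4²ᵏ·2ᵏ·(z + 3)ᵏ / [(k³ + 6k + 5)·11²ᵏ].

By the ratio test, |a_{k+1}/a_k| = [(k³ + 6k + 5)/((k+1)³ + 6(k+1) + 5)] · 16·2/121 → 32/121.
The series converges when 32/121 · |z + 3| < 1, giving R = 121/32.
When z = 25/32, absolute convergence follows by limit comparison with Σ 1/k³.
When z = -217/32, the terms are on the order of 1/k³, so the series converges absolutely by comparison with the p-series (p = 3 > 1).

[-217/32, 25/32]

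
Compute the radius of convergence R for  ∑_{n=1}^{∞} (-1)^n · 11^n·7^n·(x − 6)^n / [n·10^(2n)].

Ratio test: |a_{n+1}/a_n| = [n/(n+1)] · 11·7/100 → 77/100 as n → ∞.
Thus R = 1/(77/100) = 100/77.

R = 100/77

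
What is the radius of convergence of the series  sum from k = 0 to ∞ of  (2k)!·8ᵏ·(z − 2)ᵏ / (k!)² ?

Apply the ratio test: |a_{k+1}| / |a_k| = (2k+1)·(2k+2)/(k+1)² · 8, which tends to 32 as k → ∞.
Hence the series converges for |z − 2| < 1/(32) = 1/32, so the radius of convergence is 1/32.

R = 1/32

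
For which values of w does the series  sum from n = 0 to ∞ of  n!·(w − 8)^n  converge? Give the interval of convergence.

Apply the ratio test: |a_{n+1}| / |a_n| = (n+1), which tends to ∞ as n → ∞.
The terms grow without bound for any (w − 8) ≠ 0, so R = 0 (convergence only at w = 8).

{8}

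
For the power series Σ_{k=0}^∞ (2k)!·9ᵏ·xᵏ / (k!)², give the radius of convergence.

Apply the ratio test: |a_{k+1}| / |a_k| = (2k+1)·(2k+2)/(k+1)² · 9, which tends to 36 as k → ∞.
Convergence for |x| · 36 < 1, i.e. |x| < 1/36. So R = 1/36.

R = 1/36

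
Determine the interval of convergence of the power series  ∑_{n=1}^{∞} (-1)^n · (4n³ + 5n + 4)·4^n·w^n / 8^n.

(-2, 2)

Ratio test: |a_{n+1}/a_n| = [(4(n+1)³ + 5(n+1) + 4)/(4n³ + 5n + 4)] · 4/8 → 1/2 as n → ∞.
Hence the series converges for |w| < 1/(1/2) = 2, so the radius of convergence is 2.
At w = 2: the n-th term does not approach 0; divergence by the term test.
Check w = -2: the terms do not tend to 0, so the series diverges.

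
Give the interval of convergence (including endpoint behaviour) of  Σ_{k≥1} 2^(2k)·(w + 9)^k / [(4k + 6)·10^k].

Ratio test: |a_{k+1}/a_k| = [(4k + 6)/(4(k+1) + 6)] · 4/10 → 2/5 as k → ∞.
The series converges when 2/5 · |w + 9| < 1, giving R = 5/2.
Endpoint w = -13/2: the terms behave like c/k; limit comparison with the harmonic series gives divergence.
Endpoint w = -23/2: convergence follows from the alternating series test (terms decrease monotonically to 0).

[-23/2, -13/2)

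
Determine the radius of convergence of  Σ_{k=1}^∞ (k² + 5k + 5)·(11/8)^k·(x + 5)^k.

R = 8/11

Apply the ratio test: |a_{k+1}| / |a_k| = [((k+1)² + 5(k+1) + 5)/(k² + 5k + 5)] · 11/8, which tends to 11/8 as k → ∞.
Convergence for |x + 5| · 11/8 < 1, i.e. |x + 5| < 8/11. So R = 8/11.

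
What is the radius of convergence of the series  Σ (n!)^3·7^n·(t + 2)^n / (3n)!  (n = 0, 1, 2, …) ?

R = 27/7

The ratio of consecutive coefficients is (n+1)³/[(3n+1)·(3n+2)·(3n+3)] · 7 → 7/27.
The series converges when 7/27 · |t + 2| < 1, giving R = 27/7.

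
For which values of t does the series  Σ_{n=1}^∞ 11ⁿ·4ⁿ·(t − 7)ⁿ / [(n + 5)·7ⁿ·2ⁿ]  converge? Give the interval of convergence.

[147/22, 161/22)

The ratio of consecutive coefficients is [(n + 5)/((n+1) + 5)] · 11·4/(7·2) → 22/7.
The series converges when 22/7 · |t − 7| < 1, giving R = 7/22.
When t = 161/22, the terms are asymptotic to a nonzero constant times 1/n, so the series diverges by limit comparison with Σ 1/n.
When t = 147/22, the terms alternate in sign and decrease monotonically to 0 in absolute value (size ~ c/n), so the alternating series test gives convergence.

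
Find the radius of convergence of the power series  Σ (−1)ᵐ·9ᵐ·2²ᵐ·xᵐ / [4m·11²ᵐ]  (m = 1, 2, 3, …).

Ratio test: |a_{m+1}/a_m| = [4m/4(m+1)] · 9·4/121 → 36/121 as m → ∞.
Convergence for |x| · 36/121 < 1, i.e. |x| < 121/36. So R = 121/36.

R = 121/36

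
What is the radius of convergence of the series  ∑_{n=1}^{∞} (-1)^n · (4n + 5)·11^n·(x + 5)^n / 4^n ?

R = 4/11

Ratio test: |a_{n+1}/a_n| = [(4(n+1) + 5)/(4n + 5)] · 11/4 → 11/4 as n → ∞.
Hence the series converges for |x + 5| < 1/(11/4) = 4/11, so the radius of convergence is 4/11.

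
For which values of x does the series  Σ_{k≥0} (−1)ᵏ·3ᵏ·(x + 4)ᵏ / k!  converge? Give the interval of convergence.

(−∞, ∞)

Apply the ratio test: |a_{k+1}| / |a_k| = 3 · 1/(k+1), which tends to 0 as k → ∞.
The limit is 0, so the series converges for all x; R = ∞.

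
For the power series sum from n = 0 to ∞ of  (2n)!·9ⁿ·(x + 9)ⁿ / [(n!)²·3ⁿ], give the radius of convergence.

R = 1/12

The ratio of consecutive coefficients is (2n+1)·(2n+2)/(n+1)² · 9/3 → 12.
Convergence for |x + 9| · 12 < 1, i.e. |x + 9| < 1/12. So R = 1/12.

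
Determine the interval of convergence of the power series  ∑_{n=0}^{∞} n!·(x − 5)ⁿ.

{5}

Apply the ratio test: |a_{n+1}| / |a_n| = (n+1), which tends to ∞ as n → ∞.
The terms grow without bound for any (x − 5) ≠ 0, so R = 0 (convergence only at x = 5).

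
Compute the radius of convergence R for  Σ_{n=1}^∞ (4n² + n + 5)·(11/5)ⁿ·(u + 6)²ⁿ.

R = √55/11

The ratio of consecutive coefficients is [(4(n+1)² + (n+1) + 5)/(4n² + n + 5)] · 11/5 → 11/5.
Successive powers of (u + 6) differ by 2, so the series converges when |u + 6|² · 11/5 < 1, i.e. |u + 6| < √(5/11). So R = √55/11.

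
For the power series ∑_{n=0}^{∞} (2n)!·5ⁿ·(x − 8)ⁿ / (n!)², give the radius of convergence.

Apply the ratio test: |a_{n+1}| / |a_n| = (2n+1)·(2n+2)/(n+1)² · 5, which tends to 20 as n → ∞.
The series converges when 20 · |x − 8| < 1, giving R = 1/20.

R = 1/20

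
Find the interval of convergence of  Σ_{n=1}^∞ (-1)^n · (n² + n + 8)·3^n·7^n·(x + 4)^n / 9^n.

Apply the ratio test: |a_{n+1}| / |a_n| = [((n+1)² + (n+1) + 8)/(n² + n + 8)] · 3·7/9, which tends to 7/3 as n → ∞.
Thus R = 1/(7/3) = 3/7.
When x = -25/7, the terms do not tend to 0, so the series diverges.
At x = -31/7: the terms have absolute value of order n², which does not tend to 0, so the series diverges by the divergence test.

(-31/7, -25/7)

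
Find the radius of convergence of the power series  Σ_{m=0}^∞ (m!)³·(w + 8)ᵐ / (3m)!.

Apply the ratio test: |a_{m+1}| / |a_m| = (m+1)³/[(3m+1)·(3m+2)·(3m+3)], which tends to 1/27 as m → ∞.
Convergence for |w + 8| · 1/27 < 1, i.e. |w + 8| < 27. So R = 27.

R = 27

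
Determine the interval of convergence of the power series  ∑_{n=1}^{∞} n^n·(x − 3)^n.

Applying the root test, |a_n|^(1/n) = n → ∞.
The root grows without bound, so R = 0 (convergence only at x = 3).

{3}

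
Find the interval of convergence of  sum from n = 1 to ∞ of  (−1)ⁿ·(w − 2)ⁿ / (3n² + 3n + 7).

[1, 3]

The ratio of consecutive coefficients is (3n² + 3n + 7)/(3(n+1)² + 3(n+1) + 7) → 1.
Hence R = 1.
Endpoint w = 3: the series is dominated by a constant times Σ 1/n², which converges (p = 2 > 1).
Check w = 1: the series is dominated by a constant times Σ 1/n², which converges (p = 2 > 1).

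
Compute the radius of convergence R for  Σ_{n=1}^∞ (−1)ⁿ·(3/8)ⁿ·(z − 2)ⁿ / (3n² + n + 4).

R = 8/3

Ratio test: |a_{n+1}/a_n| = [(3n² + n + 4)/(3(n+1)² + (n+1) + 4)] · 3/8 → 3/8 as n → ∞.
Convergence for |z − 2| · 3/8 < 1, i.e. |z − 2| < 8/3. So R = 8/3.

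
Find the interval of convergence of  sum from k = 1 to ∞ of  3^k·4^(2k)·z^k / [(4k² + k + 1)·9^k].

[-3/16, 3/16]

Apply the ratio test: |a_{k+1}| / |a_k| = [(4k² + k + 1)/(4(k+1)² + (k+1) + 1)] · 3·16/9, which tends to 16/3 as k → ∞.
Convergence for |z| · 16/3 < 1, i.e. |z| < 3/16. So R = 3/16.
When z = 3/16, the terms are on the order of 1/k², so the series converges absolutely by comparison with the p-series (p = 2 > 1).
At z = -3/16: absolute convergence follows by limit comparison with Σ 1/k².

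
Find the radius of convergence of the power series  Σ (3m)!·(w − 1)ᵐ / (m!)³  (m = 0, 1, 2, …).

R = 1/27

Apply the ratio test: |a_{m+1}| / |a_m| = (3m+1)·(3m+2)·(3m+3)/(m+1)³, which tends to 27 as m → ∞.
Hence the series converges for |w − 1| < 1/(27) = 1/27, so the radius of convergence is 1/27.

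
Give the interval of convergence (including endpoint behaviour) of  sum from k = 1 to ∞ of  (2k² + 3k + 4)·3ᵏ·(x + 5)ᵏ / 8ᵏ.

Apply the ratio test: |a_{k+1}| / |a_k| = [(2(k+1)² + 3(k+1) + 4)/(2k² + 3k + 4)] · 3/8, which tends to 3/8 as k → ∞.
Thus R = 1/(3/8) = 8/3.
Endpoint x = -7/3: the k-th term does not approach 0; divergence by the term test.
Check x = -23/3: the terms do not tend to 0, so the series diverges.

(-23/3, -7/3)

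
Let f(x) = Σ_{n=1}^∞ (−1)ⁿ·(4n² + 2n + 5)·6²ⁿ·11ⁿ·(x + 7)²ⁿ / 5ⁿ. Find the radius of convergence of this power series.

R = √55/66

Ratio test: |a_{n+1}/a_n| = [(4(n+1)² + 2(n+1) + 5)/(4n² + 2n + 5)] · 36·11/5 → 396/5 as n → ∞.
Since the exponent of (x + 7) increases by 2 each term, convergence requires |x + 7|² < 5/396, hence R = √55/66.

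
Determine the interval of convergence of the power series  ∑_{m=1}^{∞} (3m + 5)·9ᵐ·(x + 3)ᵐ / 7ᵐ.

(-34/9, -20/9)

Ratio test: |a_{m+1}/a_m| = [(3(m+1) + 5)/(3m + 5)] · 9/7 → 9/7 as m → ∞.
The series converges when 9/7 · |x + 3| < 1, giving R = 7/9.
At x = -20/9: the m-th term does not approach 0; divergence by the term test.
At x = -34/9: the terms do not tend to 0, so the series diverges.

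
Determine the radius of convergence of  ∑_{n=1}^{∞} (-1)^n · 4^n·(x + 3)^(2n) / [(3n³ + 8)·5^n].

By the ratio test, |a_{n+1}/a_n| = [(3n³ + 8)/(3(n+1)³ + 8)] · 4/5 → 4/5.
Successive powers of (x + 3) differ by 2, so the series converges when |x + 3|² · 4/5 < 1, i.e. |x + 3| < √(5/4). So R = √5/2.

R = √5/2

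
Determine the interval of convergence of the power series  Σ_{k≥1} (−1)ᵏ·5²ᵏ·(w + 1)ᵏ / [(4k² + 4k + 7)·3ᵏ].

The ratio of consecutive coefficients is [(4k² + 4k + 7)/(4(k+1)² + 4(k+1) + 7)] · 25/3 → 25/3.
Hence the series converges for |w + 1| < 1/(25/3) = 3/25, so the radius of convergence is 3/25.
When w = -22/25, the series is dominated by a constant times Σ 1/k², which converges (p = 2 > 1).
Check w = -28/25: the series is dominated by a constant times Σ 1/k², which converges (p = 2 > 1).

[-28/25, -22/25]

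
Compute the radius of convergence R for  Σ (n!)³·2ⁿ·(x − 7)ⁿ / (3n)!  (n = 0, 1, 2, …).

Ratio test: |a_{n+1}/a_n| = (n+1)³/[(3n+1)·(3n+2)·(3n+3)] · 2 → 2/27 as n → ∞.
Convergence for |x − 7| · 2/27 < 1, i.e. |x − 7| < 27/2. So R = 27/2.

R = 27/2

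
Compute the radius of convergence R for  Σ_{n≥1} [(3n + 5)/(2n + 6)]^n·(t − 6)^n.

Root test: |a_n|^(1/n) = (3n + 5)/(2n + 6) → 3/2.
Thus R = 1/(3/2) = 2/3.

R = 2/3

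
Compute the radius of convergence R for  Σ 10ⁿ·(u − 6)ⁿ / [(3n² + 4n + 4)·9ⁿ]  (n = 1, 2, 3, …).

R = 9/10

By the ratio test, |a_{n+1}/a_n| = [(3n² + 4n + 4)/(3(n+1)² + 4(n+1) + 4)] · 10/9 → 10/9.
Hence the series converges for |u − 6| < 1/(10/9) = 9/10, so the radius of convergence is 9/10.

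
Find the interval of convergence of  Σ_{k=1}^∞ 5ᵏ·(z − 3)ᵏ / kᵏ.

Applying the root test, |a_k|^(1/k) = 5/k → 0.
Since the k-th root of |a_k| tends to 0, the series converges for all real z; R = ∞.

(−∞, ∞)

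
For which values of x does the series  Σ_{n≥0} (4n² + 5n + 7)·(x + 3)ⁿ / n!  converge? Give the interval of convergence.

(−∞, ∞)

The ratio of consecutive coefficients is (4(n+1)² + 5(n+1) + 7)/(4n² + 5n + 7) · 1/(n+1) → 0.
The limit is 0, so the series converges for all x; R = ∞.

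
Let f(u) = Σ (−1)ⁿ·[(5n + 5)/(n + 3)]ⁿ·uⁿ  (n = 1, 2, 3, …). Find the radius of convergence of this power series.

Root test: |a_n|^(1/n) = (5n + 5)/(n + 3) → 5.
The series converges when 5 · |u| < 1, giving R = 1/5.

R = 1/5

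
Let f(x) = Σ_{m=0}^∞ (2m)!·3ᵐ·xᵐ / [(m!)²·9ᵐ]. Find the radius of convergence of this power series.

Apply the ratio test: |a_{m+1}| / |a_m| = (2m+1)·(2m+2)/(m+1)² · 3/9, which tends to 4/3 as m → ∞.
Hence the series converges for |x| < 1/(4/3) = 3/4, so the radius of convergence is 3/4.

R = 3/4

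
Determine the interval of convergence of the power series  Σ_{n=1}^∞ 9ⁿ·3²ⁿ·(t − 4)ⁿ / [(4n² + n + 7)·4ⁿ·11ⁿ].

Ratio test: |a_{n+1}/a_n| = [(4n² + n + 7)/(4(n+1)² + (n+1) + 7)] · 9·9/(4·11) → 81/44 as n → ∞.
The series converges when 81/44 · |t − 4| < 1, giving R = 44/81.
Endpoint t = 368/81: the terms are on the order of 1/n², so the series converges absolutely by comparison with the p-series (p = 2 > 1).
When t = 280/81, the series is dominated by a constant times Σ 1/n², which converges (p = 2 > 1).

[280/81, 368/81]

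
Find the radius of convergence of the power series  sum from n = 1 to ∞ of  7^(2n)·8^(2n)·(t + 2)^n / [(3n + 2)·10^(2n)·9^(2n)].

Ratio test: |a_{n+1}/a_n| = [(3n + 2)/(3(n+1) + 2)] · 49·64/(100·81) → 784/2025 as n → ∞.
Convergence for |t + 2| · 784/2025 < 1, i.e. |t + 2| < 2025/784. So R = 2025/784.

R = 2025/784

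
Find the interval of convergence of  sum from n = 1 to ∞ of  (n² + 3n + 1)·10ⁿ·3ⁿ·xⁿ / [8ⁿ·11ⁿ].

(-44/15, 44/15)

By the ratio test, |a_{n+1}/a_n| = [((n+1)² + 3(n+1) + 1)/(n² + 3n + 1)] · 10·3/(8·11) → 15/44.
Hence the series converges for |x| < 1/(15/44) = 44/15, so the radius of convergence is 44/15.
Check x = 44/15: the n-th term does not approach 0; divergence by the term test.
At x = -44/15: the terms have absolute value of order n², which does not tend to 0, so the series diverges by the divergence test.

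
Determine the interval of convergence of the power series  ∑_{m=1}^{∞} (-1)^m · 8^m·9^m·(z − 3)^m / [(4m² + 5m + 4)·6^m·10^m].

The ratio of consecutive coefficients is [(4m² + 5m + 4)/(4(m+1)² + 5(m+1) + 4)] · 8·9/(6·10) → 6/5.
Hence the series converges for |z − 3| < 1/(6/5) = 5/6, so the radius of convergence is 5/6.
Check z = 23/6: the terms are on the order of 1/m², so the series converges absolutely by comparison with the p-series (p = 2 > 1).
Check z = 13/6: the terms are on the order of 1/m², so the series converges absolutely by comparison with the p-series (p = 2 > 1).

[13/6, 23/6]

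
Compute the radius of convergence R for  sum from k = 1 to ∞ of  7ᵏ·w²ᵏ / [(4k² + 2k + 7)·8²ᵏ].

Apply the ratio test: |a_{k+1}| / |a_k| = [(4k² + 2k + 7)/(4(k+1)² + 2(k+1) + 7)] · 7/64, which tends to 7/64 as k → ∞.
Successive powers of w differ by 2, so the series converges when |w|² · 7/64 < 1, i.e. |w| < √(64/7). So R = 8√7/7.

R = 8√7/7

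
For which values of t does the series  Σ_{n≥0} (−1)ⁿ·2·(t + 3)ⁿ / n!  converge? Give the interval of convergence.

Ratio test: |a_{n+1}/a_n| = 2/2 · 1/(n+1) → 0 as n → ∞.
Since the limit is 0 < 1 for every t, the series converges on all of ℝ and R = ∞.

(−∞, ∞)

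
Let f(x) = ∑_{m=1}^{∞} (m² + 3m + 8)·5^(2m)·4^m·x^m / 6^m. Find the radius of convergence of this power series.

Ratio test: |a_{m+1}/a_m| = [((m+1)² + 3(m+1) + 8)/(m² + 3m + 8)] · 25·4/6 → 50/3 as m → ∞.
Hence the series converges for |x| < 1/(50/3) = 3/50, so the radius of convergence is 3/50.

R = 3/50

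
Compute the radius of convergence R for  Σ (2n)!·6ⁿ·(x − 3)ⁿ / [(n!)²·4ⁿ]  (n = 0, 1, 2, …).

R = 1/6

Apply the ratio test: |a_{n+1}| / |a_n| = (2n+1)·(2n+2)/(n+1)² · 6/4, which tends to 6 as n → ∞.
The series converges when 6 · |x − 3| < 1, giving R = 1/6.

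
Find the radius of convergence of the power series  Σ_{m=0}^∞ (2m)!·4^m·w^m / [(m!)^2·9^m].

By the ratio test, |a_{m+1}/a_m| = (2m+1)·(2m+2)/(m+1)² · 4/9 → 16/9.
Convergence for |w| · 16/9 < 1, i.e. |w| < 9/16. So R = 9/16.

R = 9/16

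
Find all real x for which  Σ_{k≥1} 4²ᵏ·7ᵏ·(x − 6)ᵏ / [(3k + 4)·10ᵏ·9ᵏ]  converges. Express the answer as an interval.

[291/56, 381/56)

The ratio of consecutive coefficients is [(3k + 4)/(3(k+1) + 4)] · 16·7/(10·9) → 56/45.
Thus R = 1/(56/45) = 45/56.
Endpoint x = 381/56: the terms behave like c/k; limit comparison with the harmonic series gives divergence.
At x = 291/56: an alternating series whose terms decrease to 0 in absolute value, so it converges by the Leibniz criterion.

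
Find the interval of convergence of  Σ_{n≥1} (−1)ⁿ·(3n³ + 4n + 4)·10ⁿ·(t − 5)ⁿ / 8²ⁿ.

(-7/5, 57/5)

By the ratio test, |a_{n+1}/a_n| = [(3(n+1)³ + 4(n+1) + 4)/(3n³ + 4n + 4)] · 10/64 → 5/32.
Convergence for |t − 5| · 5/32 < 1, i.e. |t − 5| < 32/5. So R = 32/5.
When t = 57/5, the terms have absolute value of order n³, which does not tend to 0, so the series diverges by the divergence test.
Endpoint t = -7/5: the n-th term does not approach 0; divergence by the term test.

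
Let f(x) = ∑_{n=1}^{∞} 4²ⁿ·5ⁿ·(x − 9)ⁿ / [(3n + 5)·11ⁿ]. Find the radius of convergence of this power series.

R = 11/80

Ratio test: |a_{n+1}/a_n| = [(3n + 5)/(3(n+1) + 5)] · 16·5/11 → 80/11 as n → ∞.
The series converges when 80/11 · |x − 9| < 1, giving R = 11/80.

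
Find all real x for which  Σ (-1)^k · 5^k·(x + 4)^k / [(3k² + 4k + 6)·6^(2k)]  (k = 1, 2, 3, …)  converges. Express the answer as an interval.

[-56/5, 16/5]

Ratio test: |a_{k+1}/a_k| = [(3k² + 4k + 6)/(3(k+1)² + 4(k+1) + 6)] · 5/36 → 5/36 as k → ∞.
The series converges when 5/36 · |x + 4| < 1, giving R = 36/5.
When x = 16/5, the terms are on the order of 1/k², so the series converges absolutely by comparison with the p-series (p = 2 > 1).
Check x = -56/5: absolute convergence follows by limit comparison with Σ 1/k².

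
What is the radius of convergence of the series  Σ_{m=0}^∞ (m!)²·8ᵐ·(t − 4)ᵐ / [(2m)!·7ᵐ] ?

The ratio of consecutive coefficients is (m+1)²/[(2m+1)·(2m+2)] · 8/7 → 2/7.
Thus R = 1/(2/7) = 7/2.

R = 7/2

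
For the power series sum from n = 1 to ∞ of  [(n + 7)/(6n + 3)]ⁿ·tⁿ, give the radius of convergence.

R = 6

By the Cauchy root test, |a_n|^(1/n) = (n + 7)/(6n + 3) → 1/6.
The series converges when 1/6 · |t| < 1, giving R = 6.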